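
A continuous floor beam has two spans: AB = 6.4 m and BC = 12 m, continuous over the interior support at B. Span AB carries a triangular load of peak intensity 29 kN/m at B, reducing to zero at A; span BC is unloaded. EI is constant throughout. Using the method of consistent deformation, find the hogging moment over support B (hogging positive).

Take M_B as the redundant. Released structure: two simple spans AB and BC with a hinge at B.
End slopes at the hinge B, treating each span as simply supported:
  span AB: triangular load, peak 29: w₀L³/(45EI) = 168.9/EI
  relative rotation θ_0 = (168.9 + 0)/EI = 168.9/EI
A unit hogging moment at B produces rotation L₁/(3EI) + L₂/(3EI) = 6.133/EI.
Compatibility: M_B·(L₁+L₂)/(3EI) = θ_0, giving M_B = 27.54 kN·m (hogging).

M_B = 27.54 kN·m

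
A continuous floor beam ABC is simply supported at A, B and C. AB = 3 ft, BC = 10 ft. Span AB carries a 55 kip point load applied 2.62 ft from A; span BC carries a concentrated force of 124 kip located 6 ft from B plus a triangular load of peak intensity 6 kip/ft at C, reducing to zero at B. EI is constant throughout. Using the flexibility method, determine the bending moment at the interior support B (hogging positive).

M_B = 191.1 kip·ft

Release continuity at B by inserting a hinge; the redundant is the internal moment M_B. The primary structure is two simply-supported spans AB and BC.
Discontinuity in slope at B on the released structure — sum the simple-span end rotations:
  span AB: point load 55 at a = 2.62: Pab(L + a)/(6LEI) = 17.1/EI
  span BC: point load 124 at a = 6: Pab(L + b)/(6LEI) = 694.4/EI
  span BC: triangular load, peak 6: 7w₀L³/(360EI) = 116.7/EI
  relative rotation θ_0 = (17.1 + 811.1)/EI = 828.2/EI
A unit hogging moment at B produces rotation L₁/(3EI) + L₂/(3EI) = 4.333/EI.
Slope continuity at B: θ_0 = M_B·4.333/EI, so M_B = 828.2/4.333 = 191.1 kip·ft (hogging).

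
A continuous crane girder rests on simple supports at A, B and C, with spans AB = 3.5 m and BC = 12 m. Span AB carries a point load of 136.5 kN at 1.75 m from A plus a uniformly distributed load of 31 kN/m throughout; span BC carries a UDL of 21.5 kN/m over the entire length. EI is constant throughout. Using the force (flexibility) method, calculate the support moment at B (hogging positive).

Release continuity at B by inserting a hinge; the redundant is the internal moment M_B. The primary structure is two simply-supported spans AB and BC.
End slopes at the hinge B, treating each span as simply supported:
  span AB: point load 136.5 at a = 1.75: Pab(L + a)/(6LEI) = 104.5/EI
  span AB: UDL 31: wL³/(24EI) = 55.38/EI
  span BC: UDL 21.5: wL³/(24EI) = 1548/EI
  relative rotation θ_0 = (159.9 + 1548)/EI = 1708/EI
A unit hogging moment at B produces rotation L₁/(3EI) + L₂/(3EI) = 5.167/EI.
Slope continuity at B: θ_0 = M_B·5.167/EI, so M_B = 1708/5.167 = 330.6 kN·m (hogging).

M_B = 330.6 kN·m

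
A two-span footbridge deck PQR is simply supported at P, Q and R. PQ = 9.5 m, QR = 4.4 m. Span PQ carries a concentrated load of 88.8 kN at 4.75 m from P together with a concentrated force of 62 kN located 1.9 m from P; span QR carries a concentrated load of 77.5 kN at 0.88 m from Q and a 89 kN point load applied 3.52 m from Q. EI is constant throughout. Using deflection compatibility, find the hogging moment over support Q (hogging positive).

M_Q = 174.2 kN·m

Release continuity at Q by inserting a hinge; the redundant is the internal moment M_Q. The primary structure is two simply-supported spans PQ and QR.
End slopes at the hinge Q, treating each span as simply supported:
  span PQ: point load 88.8 at a = 4.75: Pab(L + a)/(6LEI) = 500.9/EI
  span PQ: point load 62 at a = 1.9: Pab(L + a)/(6LEI) = 179.1/EI
  span QR: point load 77.5 at a = 0.88: Pab(L + b)/(6LEI) = 72.02/EI
  span QR: point load 89 at a = 3.52: Pab(L + b)/(6LEI) = 55.14/EI
  relative rotation θ_0 = (679.9 + 127.2)/EI = 807.1/EI
A unit hogging moment at Q produces rotation L₁/(3EI) + L₂/(3EI) = 4.633/EI.
Slope continuity at Q: θ_0 = M_Q·4.633/EI, so M_Q = 807.1/4.633 = 174.2 kN·m (hogging).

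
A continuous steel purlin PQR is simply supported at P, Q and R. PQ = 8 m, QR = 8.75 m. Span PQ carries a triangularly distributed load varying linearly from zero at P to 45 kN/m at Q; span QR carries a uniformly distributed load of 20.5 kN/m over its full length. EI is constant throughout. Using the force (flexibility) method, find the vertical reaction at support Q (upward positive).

R_Q = 256.2 kN

Release continuity at Q by inserting a hinge; the redundant is the internal moment M_Q. The primary structure is two simply-supported spans PQ and QR.
Discontinuity in slope at Q on the released structure — sum the simple-span end rotations:
  span PQ: triangular load, peak 45: w₀L³/(45EI) = 512/EI
  span QR: UDL 20.5: wL³/(24EI) = 572.2/EI
  relative rotation θ_0 = (512 + 572.2)/EI = 1084/EI
A unit hogging moment at Q produces rotation L₁/(3EI) + L₂/(3EI) = 5.583/EI.
Compatibility: M_Q·(L₁+L₂)/(3EI) = θ_0, giving M_Q = 194.2 kN·m (hogging).
Span PQ, ΣM about P with M_Q applied at Q: R_Q^{PQ}·8 = 960 + 194.2, so R_Q^{PQ} = 144.3 kN and R_P = 180 − 144.3 = 35.73 kN.
Span QR, ΣM about R: R_Q^{QR}·8.75 = 784.8 + 194.2, so R_Q^{QR} = 111.9 kN and R_R = 179.4 − 111.9 = 67.49 kN.
R_Q = 144.3 + 111.9 = 256.2 kN.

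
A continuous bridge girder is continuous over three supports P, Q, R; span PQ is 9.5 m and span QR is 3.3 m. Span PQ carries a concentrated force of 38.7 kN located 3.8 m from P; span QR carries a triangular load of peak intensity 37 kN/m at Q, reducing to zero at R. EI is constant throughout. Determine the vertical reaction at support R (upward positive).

R_R = 4.36 kN

Take M_Q as the redundant. Released structure: two simple spans PQ and QR with a hinge at Q.
End slopes at the hinge Q, treating each span as simply supported:
  span PQ: point load 38.7 at a = 3.8: Pab(L + a)/(6LEI) = 195.6/EI
  span QR: triangular load, peak 37: w₀L³/(45EI) = 29.55/EI
  relative rotation θ_0 = (195.6 + 29.55)/EI = 225.1/EI
A unit hogging moment at Q produces rotation L₁/(3EI) + L₂/(3EI) = 4.267/EI.
Slope continuity at Q: θ_0 = M_Q·4.267/EI, so M_Q = 225.1/4.267 = 52.77 kN·m (hogging).
Span QR, ΣM about R: R_Q^{QR}·3.3 = 134.3 + 52.77, so R_Q^{QR} = 56.69 kN and R_R = 61.05 − 56.69 = 4.36 kN.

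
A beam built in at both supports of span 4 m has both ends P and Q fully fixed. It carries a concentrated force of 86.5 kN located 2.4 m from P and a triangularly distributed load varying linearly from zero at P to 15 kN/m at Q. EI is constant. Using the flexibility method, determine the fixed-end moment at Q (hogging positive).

M_Q = 61.82 kN·m

Take the two fixed-end moments M_P, M_Q as redundants; the released structure is the simple span PQ.
On the primary (simply-supported) span, the end slopes from the loading are:
  at P: point load 86.5 at a = 2.4: Pab(L + b)/(6LEI) = 77.5/EI
  at Q: point load 86.5 at a = 2.4: Pab(L + a)/(6LEI) = 88.58/EI
  at P: triangular load, peak 15: 7w₀L³/(360EI) = 18.67/EI
  at Q: triangular load, peak 15: w₀L³/(45EI) = 21.33/EI
  θ_P0 = 96.17/EI,  θ_Q0 = 109.9/EI
Flexibility coefficients: a unit moment at one end gives L/(3EI) there and L/(6EI) at the far end, so f₁₁ = f₂₂ = 1.333/EI and f₁₂ = f₂₁ = 0.6667/EI.
Compatibility — zero rotation at each built-in end:
  1.333 M_P + 0.6667 M_Q = 96.17
  0.6667 M_P + 1.333 M_Q = 109.9
Solving the pair gives M_P = 41.22 kN·m and M_Q = 61.82 kN·m (hogging).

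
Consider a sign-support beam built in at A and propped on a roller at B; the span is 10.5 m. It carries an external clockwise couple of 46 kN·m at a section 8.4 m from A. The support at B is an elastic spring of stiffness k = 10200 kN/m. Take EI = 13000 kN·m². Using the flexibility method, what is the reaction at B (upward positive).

Take the reaction at B as the redundant and release it; the primary structure is a cantilever fixed at A.
Primary-structure tip deflection at B by superposition:
  clockwise couple 46 at a = 8.4: M₀a(2L − a)/(2EI) = 2434/EI
Tip deflection under a unit load at B: L³/(3EI) = 385.9/EI.
With EI = 13000 kN·m²: δ_0 = 0.18726 m and δ_{BB} = 0.029683 m/kN.
Compatibility — the spring shortens by R_B/k under the reaction it provides: δ_0 − R_B·δ_{BB} = R_B/k. With 1/k = 0.000098 m/kN, R_B = δ_0 / (δ_{BB} + 1/k) = 0.18726 / (0.029683 + 0.000098) = 6.288 kN.

R_B = 6.288 kN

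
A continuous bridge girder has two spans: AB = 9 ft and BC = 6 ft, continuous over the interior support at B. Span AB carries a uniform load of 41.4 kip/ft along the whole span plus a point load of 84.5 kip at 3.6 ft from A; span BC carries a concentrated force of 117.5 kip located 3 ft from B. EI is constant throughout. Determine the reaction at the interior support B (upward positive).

R_B = 384.7 kip

Take M_B as the redundant. Released structure: two simple spans AB and BC with a hinge at B.
Discontinuity in slope at B on the released structure — sum the simple-span end rotations:
  span AB: UDL 41.4: wL³/(24EI) = 1258/EI
  span AB: point load 84.5 at a = 3.6: Pab(L + a)/(6LEI) = 383.3/EI
  span BC: point load 117.5 at a = 3: Pab(L + b)/(6LEI) = 264.4/EI
  relative rotation θ_0 = (1641 + 264.4)/EI = 1905/EI
A unit hogging moment at B produces rotation L₁/(3EI) + L₂/(3EI) = 5/EI.
Compatibility: M_B·(L₁+L₂)/(3EI) = θ_0, giving M_B = 381 kip·ft (hogging).
Span AB, ΣM about A with M_B applied at B: R_B^{AB}·9 = 1981 + 381, so R_B^{AB} = 262.4 kip and R_A = 457.1 − 262.4 = 194.7 kip.
Span BC, ΣM about C: R_B^{BC}·6 = 352.5 + 381, so R_B^{BC} = 122.3 kip and R_C = 117.5 − 122.3 = -4.756 kip.
R_B = 262.4 + 122.3 = 384.7 kip.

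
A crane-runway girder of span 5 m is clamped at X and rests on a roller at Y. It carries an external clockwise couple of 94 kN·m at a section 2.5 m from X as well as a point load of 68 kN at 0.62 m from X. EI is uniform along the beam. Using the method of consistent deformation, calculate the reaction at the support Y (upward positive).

Take the reaction at Y as the redundant and release it; the primary structure is a cantilever fixed at X.
Deflection at Y on the released cantilever, summing each load's contribution:
  clockwise couple 94 at a = 2.5: M₀a(2L − a)/(2EI) = 881.2/EI
  point load 68 at a = 0.62: Pa²(3L − a)/(6EI) = 62.65/EI
  δ_0 = 943.9/EI
Tip deflection under a unit load at Y: L³/(3EI) = 41.67/EI.
The prop prevents deflection at Y: R_Y = δ_0/δ_{YY} = 943.9/41.67 = 22.65 kN.

R_Y = 22.65 kN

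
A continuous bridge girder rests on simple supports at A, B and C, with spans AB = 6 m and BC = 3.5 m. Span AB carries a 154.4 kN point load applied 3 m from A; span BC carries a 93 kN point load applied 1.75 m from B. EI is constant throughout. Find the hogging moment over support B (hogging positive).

M_B = 132.2 kN·m

Insert a hinge at B; M_B is the redundant, and each span becomes simply supported.
End slopes at the hinge B, treating each span as simply supported:
  span AB: point load 154.4 at a = 3: Pab(L + a)/(6LEI) = 347.4/EI
  span BC: point load 93 at a = 1.75: Pab(L + b)/(6LEI) = 71.2/EI
  relative rotation θ_0 = (347.4 + 71.2)/EI = 418.6/EI
A unit hogging moment at B produces rotation L₁/(3EI) + L₂/(3EI) = 3.167/EI.
Slope continuity at B: θ_0 = M_B·3.167/EI, so M_B = 418.6/3.167 = 132.2 kN·m (hogging).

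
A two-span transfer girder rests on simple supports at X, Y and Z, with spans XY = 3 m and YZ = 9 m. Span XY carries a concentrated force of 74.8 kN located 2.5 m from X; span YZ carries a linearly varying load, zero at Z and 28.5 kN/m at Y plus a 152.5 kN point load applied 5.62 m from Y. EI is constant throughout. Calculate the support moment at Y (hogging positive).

Insert a hinge at Y; M_Y is the redundant, and each span becomes simply supported.
End slopes at the hinge Y, treating each span as simply supported:
  span XY: point load 74.8 at a = 2.5: Pab(L + a)/(6LEI) = 28.57/EI
  span YZ: triangular load, peak 28.5: w₀L³/(45EI) = 461.7/EI
  span YZ: point load 152.5 at a = 5.62: Pab(L + b)/(6LEI) = 664.1/EI
  relative rotation θ_0 = (28.57 + 1126)/EI = 1154/EI
A unit hogging moment at Y produces rotation L₁/(3EI) + L₂/(3EI) = 4/EI.
Compatibility: M_Y·(L₁+L₂)/(3EI) = θ_0, giving M_Y = 288.6 kN·m (hogging).

M_Y = 288.6 kN·m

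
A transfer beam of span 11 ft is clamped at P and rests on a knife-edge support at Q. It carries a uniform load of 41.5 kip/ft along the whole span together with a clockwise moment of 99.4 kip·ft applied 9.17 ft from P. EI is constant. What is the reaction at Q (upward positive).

Choose R_Q as the redundant. The primary structure is the cantilever fixed at P.
Downward deflection at the released point Q due to the loads:
  UDL 41.5: wL⁴/(8EI) = 75950/EI
  clockwise couple 99.4 at a = 9.17: M₀a(2L − a)/(2EI) = 5847/EI
  δ_0 = 81797/EI
Flexibility coefficient — unit upward force at Q: δ_{QQ} = L³/(3EI) = 443.7/EI.
Compatibility at Q: δ_0 − R_Q·δ_{QQ} = 0, so R_Q = 81797/443.7 = 184.4 kip.

R_Q = 184.4 kip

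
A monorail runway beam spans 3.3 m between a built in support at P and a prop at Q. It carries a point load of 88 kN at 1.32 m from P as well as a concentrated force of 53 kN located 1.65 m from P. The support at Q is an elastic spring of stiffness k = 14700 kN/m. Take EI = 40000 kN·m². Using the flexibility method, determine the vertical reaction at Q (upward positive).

R_Q = 28.41 kN

Choose R_Q as the redundant. The primary structure is the cantilever fixed at P.
Downward deflection at the released point Q due to the loads:
  point load 88 at a = 1.32: Pa²(3L − a)/(6EI) = 219.3/EI
  point load 53 at a = 1.65: Pa²(3L − a)/(6EI) = 198.4/EI
  δ_0 = 417.7/EI
Tip deflection under a unit load at Q: L³/(3EI) = 11.98/EI.
With EI = 40000 kN·m²: δ_0 = 0.010442 m and δ_{QQ} = 0.000299 m/kN.
Compatibility — the spring shortens by R_Q/k under the reaction it provides: δ_0 − R_Q·δ_{QQ} = R_Q/k. With 1/k = 0.000068 m/kN, R_Q = δ_0 / (δ_{QQ} + 1/k) = 0.010442 / (0.000299 + 0.000068) = 28.41 kN.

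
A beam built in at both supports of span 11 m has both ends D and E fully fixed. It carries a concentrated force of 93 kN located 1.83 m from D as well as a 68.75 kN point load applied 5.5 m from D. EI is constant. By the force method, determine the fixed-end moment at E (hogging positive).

Take the two fixed-end moments M_D, M_E as redundants; the released structure is the simple span DE.
End rotations of the released simple span under the applied load (×1/EI):
  at D: point load 93 at a = 1.83: Pab(L + b)/(6LEI) = 476.9/EI
  at E: point load 93 at a = 1.83: Pab(L + a)/(6LEI) = 303.4/EI
  at D: point load 68.75 at a = 5.5: Pab(L + b)/(6LEI) = 519.9/EI
  at E: point load 68.75 at a = 5.5: Pab(L + a)/(6LEI) = 519.9/EI
  θ_D0 = 996.9/EI,  θ_E0 = 823.3/EI
Flexibility coefficients: a unit moment at one end gives L/(3EI) there and L/(6EI) at the far end, so f₁₁ = f₂₂ = 3.667/EI and f₁₂ = f₂₁ = 1.833/EI.
Compatibility — zero rotation at each built-in end:
  3.667 M_D + 1.833 M_E = 996.9
  1.833 M_D + 3.667 M_E = 823.3
Solving the pair gives M_D = 212.8 kN·m and M_E = 118.1 kN·m (hogging).

M_E = 118.1 kN·m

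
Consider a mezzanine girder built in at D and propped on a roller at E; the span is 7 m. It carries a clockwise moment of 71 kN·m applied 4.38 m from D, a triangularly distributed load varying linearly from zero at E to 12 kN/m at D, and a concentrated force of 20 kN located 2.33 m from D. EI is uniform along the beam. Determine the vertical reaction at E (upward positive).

R_E = 24.44 kN

Release the roller at E. Primary structure: cantilever fixed at D.
Free-end deflection of the primary structure under the applied loading (downward +):
  clockwise couple 71 at a = 4.38: M₀a(2L − a)/(2EI) = 1496/EI
  triangular load, peak 12 at the fixed end: w₀L⁴/(30EI) = 960.4/EI
  point load 20 at a = 2.33: Pa²(3L − a)/(6EI) = 337.9/EI
  δ_0 = 2794/EI
Flexibility coefficient — unit upward force at E: δ_{EE} = L³/(3EI) = 114.3/EI.
The prop prevents deflection at E: R_E = δ_0/δ_{EE} = 2794/114.3 = 24.44 kN.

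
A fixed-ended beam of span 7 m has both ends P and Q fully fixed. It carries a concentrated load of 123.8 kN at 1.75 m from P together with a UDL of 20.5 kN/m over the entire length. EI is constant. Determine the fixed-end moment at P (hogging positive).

M_P = 205.6 kN·m

Release both end moments; the primary structure is a simply-supported span PQ with redundants M_P and M_Q.
End rotations of the released simple span under the applied load (×1/EI):
  at P: point load 123.8 at a = 1.75: Pab(L + b)/(6LEI) = 331.7/EI
  at Q: point load 123.8 at a = 1.75: Pab(L + a)/(6LEI) = 237/EI
  at P: UDL 20.5: wL³/(24EI) = 293/EI
  at Q: UDL 20.5: wL³/(24EI) = 293/EI
  θ_P0 = 624.7/EI,  θ_Q0 = 529.9/EI
Flexibility coefficients: a unit moment at one end gives L/(3EI) there and L/(6EI) at the far end, so f₁₁ = f₂₂ = 2.333/EI and f₁₂ = f₂₁ = 1.167/EI.
Compatibility — zero rotation at each built-in end:
  2.333 M_P + 1.167 M_Q = 624.7
  1.167 M_P + 2.333 M_Q = 529.9
Solving the pair gives M_P = 205.6 kN·m and M_Q = 124.3 kN·m (hogging).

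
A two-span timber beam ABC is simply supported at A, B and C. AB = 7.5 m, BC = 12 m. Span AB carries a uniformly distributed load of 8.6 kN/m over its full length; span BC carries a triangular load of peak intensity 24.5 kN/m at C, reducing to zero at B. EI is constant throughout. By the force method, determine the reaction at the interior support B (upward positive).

R_B = 113.7 kN

Take M_B as the redundant. Released structure: two simple spans AB and BC with a hinge at B.
Rotations at B on the released spans (each span's end-slope, ×1/EI):
  span AB: UDL 8.6: wL³/(24EI) = 151.2/EI
  span BC: triangular load, peak 24.5: 7w₀L³/(360EI) = 823.2/EI
  relative rotation θ_0 = (151.2 + 823.2)/EI = 974.4/EI
A unit hogging moment at B produces rotation L₁/(3EI) + L₂/(3EI) = 6.5/EI.
Slope continuity at B: θ_0 = M_B·6.5/EI, so M_B = 974.4/6.5 = 149.9 kN·m (hogging).
Span AB, ΣM about A with M_B applied at B: R_B^{AB}·7.5 = 241.9 + 149.9, so R_B^{AB} = 52.24 kN and R_A = 64.5 − 52.24 = 12.26 kN.
Span BC, ΣM about C: R_B^{BC}·12 = 588 + 149.9, so R_B^{BC} = 61.49 kN and R_C = 147 − 61.49 = 85.51 kN.
R_B = 52.24 + 61.49 = 113.7 kN.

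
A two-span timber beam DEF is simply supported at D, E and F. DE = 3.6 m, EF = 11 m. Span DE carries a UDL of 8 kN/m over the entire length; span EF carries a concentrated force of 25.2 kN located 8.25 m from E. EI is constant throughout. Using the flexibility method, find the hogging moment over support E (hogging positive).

M_E = 27.67 kN·m

Take M_E as the redundant. Released structure: two simple spans DE and EF with a hinge at E.
Discontinuity in slope at E on the released structure — sum the simple-span end rotations:
  span DE: UDL 8: wL³/(24EI) = 15.55/EI
  span EF: point load 25.2 at a = 8.25: Pab(L + b)/(6LEI) = 119.1/EI
  relative rotation θ_0 = (15.55 + 119.1)/EI = 134.7/EI
A unit hogging moment at E produces rotation L₁/(3EI) + L₂/(3EI) = 4.867/EI.
Compatibility: M_E·(L₁+L₂)/(3EI) = θ_0, giving M_E = 27.67 kN·m (hogging).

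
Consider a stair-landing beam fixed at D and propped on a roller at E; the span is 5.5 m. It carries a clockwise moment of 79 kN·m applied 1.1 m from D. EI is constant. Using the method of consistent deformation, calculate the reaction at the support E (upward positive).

Choose R_E as the redundant. The primary structure is the cantilever fixed at D.
Free-end deflection of the primary structure under the applied loading (downward +):
  clockwise couple 79 at a = 1.1: M₀a(2L − a)/(2EI) = 430.2/EI
Flexibility coefficient — unit upward force at E: δ_{EE} = L³/(3EI) = 55.46/EI.
Compatibility at E: δ_0 − R_E·δ_{EE} = 0, so R_E = 430.2/55.46 = 7.756 kN.

R_E = 7.756 kN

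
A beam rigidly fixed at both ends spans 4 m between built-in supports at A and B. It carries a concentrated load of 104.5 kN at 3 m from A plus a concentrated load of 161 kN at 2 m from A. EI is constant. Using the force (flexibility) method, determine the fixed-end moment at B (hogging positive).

Take the two fixed-end moments M_A, M_B as redundants; the released structure is the simple span AB.
On the primary (simply-supported) span, the end slopes from the loading are:
  at A: point load 104.5 at a = 3: Pab(L + b)/(6LEI) = 65.31/EI
  at B: point load 104.5 at a = 3: Pab(L + a)/(6LEI) = 91.44/EI
  at A: point load 161 at a = 2: Pab(L + b)/(6LEI) = 161/EI
  at B: point load 161 at a = 2: Pab(L + a)/(6LEI) = 161/EI
  θ_A0 = 226.3/EI,  θ_B0 = 252.4/EI
Flexibility coefficients: a unit moment at one end gives L/(3EI) there and L/(6EI) at the far end, so f₁₁ = f₂₂ = 1.333/EI and f₁₂ = f₂₁ = 0.6667/EI.
Compatibility — zero rotation at each built-in end:
  1.333 M_A + 0.6667 M_B = 226.3
  0.6667 M_A + 1.333 M_B = 252.4
Solving the pair gives M_A = 100.1 kN·m and M_B = 139.3 kN·m (hogging).

M_B = 139.3 kN·m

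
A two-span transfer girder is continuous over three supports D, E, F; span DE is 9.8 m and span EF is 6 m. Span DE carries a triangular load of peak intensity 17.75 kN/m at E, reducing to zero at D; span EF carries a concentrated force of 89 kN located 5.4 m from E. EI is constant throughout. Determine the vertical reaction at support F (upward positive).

Take M_E as the redundant. Released structure: two simple spans DE and EF with a hinge at E.
End slopes at the hinge E, treating each span as simply supported:
  span DE: triangular load, peak 17.75: w₀L³/(45EI) = 371.2/EI
  span EF: point load 89 at a = 5.4: Pab(L + b)/(6LEI) = 52.87/EI
  relative rotation θ_0 = (371.2 + 52.87)/EI = 424.1/EI
A unit hogging moment at E produces rotation L₁/(3EI) + L₂/(3EI) = 5.267/EI.
Slope continuity at E: θ_0 = M_E·5.267/EI, so M_E = 424.1/5.267 = 80.53 kN·m (hogging).
Span EF, ΣM about F: R_E^{EF}·6 = 53.4 + 80.53, so R_E^{EF} = 22.32 kN and R_F = 89 − 22.32 = 66.68 kN.

R_F = 66.68 kN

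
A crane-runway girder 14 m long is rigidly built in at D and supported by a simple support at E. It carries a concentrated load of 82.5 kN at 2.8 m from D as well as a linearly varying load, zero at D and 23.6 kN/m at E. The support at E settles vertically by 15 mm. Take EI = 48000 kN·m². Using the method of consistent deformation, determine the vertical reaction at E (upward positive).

R_E = 94.69 kN

Remove the prop at E; the released (primary) structure is a cantilever built in at D.
Primary-structure tip deflection at E by superposition:
  point load 82.5 at a = 2.8: Pa²(3L − a)/(6EI) = 4226/EI
  triangular load, peak 23.6 at the free end: 11w₀L⁴/(120EI) = 83107/EI
  δ_0 = 87332/EI
Tip deflection under a unit load at E: L³/(3EI) = 914.7/EI.
With EI = 48000 kN·m²: δ_0 = 1.8194 m and δ_{EE} = 0.019056 m/kN.
Compatibility — the beam at E must follow the support down by 0.015 m: δ_0 − R_E·δ_{EE} = 0.015, so R_E = (1.8194 − 0.015)/0.019056 = 94.69 kN.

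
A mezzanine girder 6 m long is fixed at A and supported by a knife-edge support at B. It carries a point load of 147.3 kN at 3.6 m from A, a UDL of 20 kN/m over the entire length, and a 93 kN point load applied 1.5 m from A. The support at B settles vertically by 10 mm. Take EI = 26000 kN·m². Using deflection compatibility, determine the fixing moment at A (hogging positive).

M_A = 351.7 kN·m

Take the reaction at B as the redundant and release it; the primary structure is a cantilever fixed at A.
Free-end deflection of the primary structure under the applied loading (downward +):
  point load 147.3 at a = 3.6: Pa²(3L − a)/(6EI) = 4582/EI
  UDL 20: wL⁴/(8EI) = 3240/EI
  point load 93 at a = 1.5: Pa²(3L − a)/(6EI) = 575.4/EI
  δ_0 = 8397/EI
Tip deflection under a unit load at B: L³/(3EI) = 72/EI.
With EI = 26000 kN·m²: δ_0 = 0.32296 m and δ_{BB} = 0.002769 m/kN.
Compatibility — the beam at B must follow the support down by 0.01 m: δ_0 − R_B·δ_{BB} = 0.01, so R_B = (0.32296 − 0.01)/0.002769 = 113 kN.
Moment equilibrium about A: M_A = Σ(load moments about A) − R_B·L = 1030 − 113×6 = 351.7 kN·m.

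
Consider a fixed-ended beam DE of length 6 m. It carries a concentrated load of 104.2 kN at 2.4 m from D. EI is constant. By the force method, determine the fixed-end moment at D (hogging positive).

M_D = 90.03 kN·m

Take the two fixed-end moments M_D, M_E as redundants; the released structure is the simple span DE.
Simple-span end rotations at D and E under the given loads:
  at D: point load 104.2 at a = 2.4: Pab(L + b)/(6LEI) = 240.1/EI
  at E: point load 104.2 at a = 2.4: Pab(L + a)/(6LEI) = 210.1/EI
  θ_D0 = 240.1/EI,  θ_E0 = 210.1/EI
Flexibility coefficients: a unit moment at one end gives L/(3EI) there and L/(6EI) at the far end, so f₁₁ = f₂₂ = 2/EI and f₁₂ = f₂₁ = 1/EI.
Compatibility — zero rotation at each built-in end:
  2 M_D + 1 M_E = 240.1
  1 M_D + 2 M_E = 210.1
Solving the pair gives M_D = 90.03 kN·m and M_E = 60.02 kN·m (hogging).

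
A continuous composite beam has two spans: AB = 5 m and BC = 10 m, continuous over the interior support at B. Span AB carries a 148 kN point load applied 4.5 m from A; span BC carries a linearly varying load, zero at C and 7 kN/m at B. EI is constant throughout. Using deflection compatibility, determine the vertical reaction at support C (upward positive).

Insert a hinge at B; M_B is the redundant, and each span becomes simply supported.
End slopes at the hinge B, treating each span as simply supported:
  span AB: point load 148 at a = 4.5: Pab(L + a)/(6LEI) = 105.5/EI
  span BC: triangular load, peak 7: w₀L³/(45EI) = 155.6/EI
  relative rotation θ_0 = (105.5 + 155.6)/EI = 261/EI
A unit hogging moment at B produces rotation L₁/(3EI) + L₂/(3EI) = 5/EI.
Slope continuity at B: θ_0 = M_B·5/EI, so M_B = 261/5 = 52.2 kN·m (hogging).
Span BC, ΣM about C: R_B^{BC}·10 = 233.3 + 52.2, so R_B^{BC} = 28.55 kN and R_C = 35 − 28.55 = 6.447 kN.

R_C = 6.447 kN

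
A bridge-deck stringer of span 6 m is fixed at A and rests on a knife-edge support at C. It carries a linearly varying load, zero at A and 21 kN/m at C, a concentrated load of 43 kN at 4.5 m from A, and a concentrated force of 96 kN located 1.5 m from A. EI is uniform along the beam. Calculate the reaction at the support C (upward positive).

Take the reaction at C as the redundant and release it; the primary structure is a cantilever fixed at A.
Deflection at C on the released cantilever, summing each load's contribution:
  triangular load, peak 21 at the free end: 11w₀L⁴/(120EI) = 2495/EI
  point load 43 at a = 4.5: Pa²(3L − a)/(6EI) = 1959/EI
  point load 96 at a = 1.5: Pa²(3L − a)/(6EI) = 594/EI
  δ_0 = 5048/EI
Flexibility coefficient — unit upward force at C: δ_{CC} = L³/(3EI) = 72/EI.
The prop prevents deflection at C: R_C = δ_0/δ_{CC} = 5048/72 = 70.11 kN.

R_C = 70.11 kN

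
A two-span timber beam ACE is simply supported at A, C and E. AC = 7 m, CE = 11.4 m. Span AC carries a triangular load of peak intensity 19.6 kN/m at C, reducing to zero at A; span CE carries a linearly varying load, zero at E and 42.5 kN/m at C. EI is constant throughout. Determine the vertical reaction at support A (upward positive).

Insert a hinge at C; M_C is the redundant, and each span becomes simply supported.
Discontinuity in slope at C on the released structure — sum the simple-span end rotations:
  span AC: triangular load, peak 19.6: w₀L³/(45EI) = 149.4/EI
  span CE: triangular load, peak 42.5: w₀L³/(45EI) = 1399/EI
  relative rotation θ_0 = (149.4 + 1399)/EI = 1549/EI
A unit hogging moment at C produces rotation L₁/(3EI) + L₂/(3EI) = 6.133/EI.
Slope continuity at C: θ_0 = M_C·6.133/EI, so M_C = 1549/6.133 = 252.5 kN·m (hogging).
Span AC, ΣM about A with M_C applied at C: R_C^{AC}·7 = 320.1 + 252.5, so R_C^{AC} = 81.8 kN and R_A = 68.6 − 81.8 = -13.2 kN.

R_A = -13.2 kN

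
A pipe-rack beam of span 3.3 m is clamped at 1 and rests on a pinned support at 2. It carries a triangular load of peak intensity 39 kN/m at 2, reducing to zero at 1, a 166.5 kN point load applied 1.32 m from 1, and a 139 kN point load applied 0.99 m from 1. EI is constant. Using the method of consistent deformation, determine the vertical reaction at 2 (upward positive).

R_2 = 86.91 kN

Remove the prop at 2; the released (primary) structure is a cantilever built in at 1.
Downward deflection at the released point 2 due to the loads:
  triangular load, peak 39 at the free end: 11w₀L⁴/(120EI) = 424/EI
  point load 166.5 at a = 1.32: Pa²(3L − a)/(6EI) = 414.9/EI
  point load 139 at a = 0.99: Pa²(3L − a)/(6EI) = 202.3/EI
  δ_0 = 1041/EI
Tip deflection under a unit load at 2: L³/(3EI) = 11.98/EI.
Compatibility at 2: δ_0 − R_2·δ_{22} = 0, so R_2 = 1041/11.98 = 86.91 kN.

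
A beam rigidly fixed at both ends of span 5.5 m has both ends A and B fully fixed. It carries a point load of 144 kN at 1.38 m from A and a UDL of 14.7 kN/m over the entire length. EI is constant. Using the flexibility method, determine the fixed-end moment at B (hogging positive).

Take the two fixed-end moments M_A, M_B as redundants; the released structure is the simple span AB.
End rotations of the released simple span under the applied load (×1/EI):
  at A: point load 144 at a = 1.38: Pab(L + b)/(6LEI) = 238.7/EI
  at B: point load 144 at a = 1.38: Pab(L + a)/(6LEI) = 170.7/EI
  at A: UDL 14.7: wL³/(24EI) = 101.9/EI
  at B: UDL 14.7: wL³/(24EI) = 101.9/EI
  θ_A0 = 340.6/EI,  θ_B0 = 272.6/EI
Flexibility coefficients: a unit moment at one end gives L/(3EI) there and L/(6EI) at the far end, so f₁₁ = f₂₂ = 1.833/EI and f₁₂ = f₂₁ = 0.9167/EI.
Compatibility — zero rotation at each built-in end:
  1.833 M_A + 0.9167 M_B = 340.6
  0.9167 M_A + 1.833 M_B = 272.6
Solving the pair gives M_A = 148.6 kN·m and M_B = 74.41 kN·m (hogging).

M_B = 74.41 kN·m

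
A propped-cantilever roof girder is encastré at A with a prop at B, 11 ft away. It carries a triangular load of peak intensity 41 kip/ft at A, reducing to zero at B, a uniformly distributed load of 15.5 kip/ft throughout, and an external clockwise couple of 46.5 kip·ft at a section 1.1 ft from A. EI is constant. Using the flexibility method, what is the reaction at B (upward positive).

R_B = 110.2 kip

Release the roller at B. Primary structure: cantilever fixed at A.
Downward deflection at the released point B due to the loads:
  triangular load, peak 41 at the fixed end: w₀L⁴/(30EI) = 20009/EI
  UDL 15.5: wL⁴/(8EI) = 28367/EI
  clockwise couple 46.5 at a = 1.1: M₀a(2L − a)/(2EI) = 534.5/EI
  δ_0 = 48911/EI
Tip deflection under a unit load at B: L³/(3EI) = 443.7/EI.
The prop prevents deflection at B: R_B = δ_0/δ_{BB} = 48911/443.7 = 110.2 kip.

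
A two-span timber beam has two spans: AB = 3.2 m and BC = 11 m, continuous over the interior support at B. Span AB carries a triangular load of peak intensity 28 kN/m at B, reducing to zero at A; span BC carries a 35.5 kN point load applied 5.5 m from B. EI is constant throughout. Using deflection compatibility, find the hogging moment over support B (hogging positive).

Take M_B as the redundant. Released structure: two simple spans AB and BC with a hinge at B.
Discontinuity in slope at B on the released structure — sum the simple-span end rotations:
  span AB: triangular load, peak 28: w₀L³/(45EI) = 20.39/EI
  span BC: point load 35.5 at a = 5.5: Pab(L + b)/(6LEI) = 268.5/EI
  relative rotation θ_0 = (20.39 + 268.5)/EI = 288.9/EI
A unit hogging moment at B produces rotation L₁/(3EI) + L₂/(3EI) = 4.733/EI.
Compatibility: M_B·(L₁+L₂)/(3EI) = θ_0, giving M_B = 61.03 kN·m (hogging).

M_B = 61.03 kN·m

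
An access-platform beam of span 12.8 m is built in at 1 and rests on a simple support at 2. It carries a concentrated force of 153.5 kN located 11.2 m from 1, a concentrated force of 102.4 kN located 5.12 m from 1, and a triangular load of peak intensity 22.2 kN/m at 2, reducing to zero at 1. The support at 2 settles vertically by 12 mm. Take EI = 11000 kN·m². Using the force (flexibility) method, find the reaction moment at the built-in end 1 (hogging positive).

M_1 = 587.1 kN·m

Remove the prop at 2; the released (primary) structure is a cantilever built in at 1.
Primary-structure tip deflection at 2 by superposition:
  point load 153.5 at a = 11.2: Pa²(3L − a)/(6EI) = 87290/EI
  point load 102.4 at a = 5.12: Pa²(3L − a)/(6EI) = 14889/EI
  triangular load, peak 22.2 at the free end: 11w₀L⁴/(120EI) = 54627/EI
  δ_0 = 156805/EI
Flexibility coefficient — unit upward force at 2: δ_{22} = L³/(3EI) = 699.1/EI.
With EI = 11000 kN·m²: δ_0 = 14.255 m and δ_{22} = 0.06355 m/kN.
Compatibility — the beam at 2 must follow the support down by 0.012 m: δ_0 − R_2·δ_{22} = 0.012, so R_2 = (14.255 − 0.012)/0.06355 = 224.1 kN.
Moment equilibrium about 1: M_1 = Σ(load moments about 1) − R_2·L = 3456 − 224.1×12.8 = 587.1 kN·m.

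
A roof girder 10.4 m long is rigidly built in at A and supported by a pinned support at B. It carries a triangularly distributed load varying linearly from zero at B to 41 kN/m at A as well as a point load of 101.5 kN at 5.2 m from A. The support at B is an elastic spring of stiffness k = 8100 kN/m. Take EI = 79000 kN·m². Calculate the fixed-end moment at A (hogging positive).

M_A = 513.2 kN·m

Remove the prop at B; the released (primary) structure is a cantilever built in at A.
Downward deflection at the released point B due to the loads:
  triangular load, peak 41 at the fixed end: w₀L⁴/(30EI) = 15988/EI
  point load 101.5 at a = 5.2: Pa²(3L − a)/(6EI) = 11893/EI
  δ_0 = 27881/EI
Flexibility coefficient — unit upward force at B: δ_{BB} = L³/(3EI) = 375/EI.
With EI = 79000 kN·m²: δ_0 = 0.35293 m and δ_{BB} = 0.004746 m/kN.
Compatibility — the spring shortens by R_B/k under the reaction it provides: δ_0 − R_B·δ_{BB} = R_B/k. With 1/k = 0.000123 m/kN, R_B = δ_0 / (δ_{BB} + 1/k) = 0.35293 / (0.004746 + 0.000123) = 72.47 kN.
Moment equilibrium about A: M_A = Σ(load moments about A) − R_B·L = 1267 − 72.47×10.4 = 513.2 kN·m.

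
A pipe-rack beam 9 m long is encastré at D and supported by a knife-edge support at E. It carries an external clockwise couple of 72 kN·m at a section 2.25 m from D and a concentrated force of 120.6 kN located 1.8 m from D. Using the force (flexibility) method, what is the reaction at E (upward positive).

R_E = 12 kN

Choose R_E as the redundant. The primary structure is the cantilever fixed at D.
Downward deflection at the released point E due to the loads:
  clockwise couple 72 at a = 2.25: M₀a(2L − a)/(2EI) = 1276/EI
  point load 120.6 at a = 1.8: Pa²(3L − a)/(6EI) = 1641/EI
  δ_0 = 2917/EI
Tip deflection under a unit load at E: L³/(3EI) = 243/EI.
The prop prevents deflection at E: R_E = δ_0/δ_{EE} = 2917/243 = 12 kN.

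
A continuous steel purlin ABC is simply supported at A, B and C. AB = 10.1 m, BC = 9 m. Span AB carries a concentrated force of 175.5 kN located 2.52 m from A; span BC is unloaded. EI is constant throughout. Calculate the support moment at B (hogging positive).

M_B = 109.7 kN·m

Take M_B as the redundant. Released structure: two simple spans AB and BC with a hinge at B.
Discontinuity in slope at B on the released structure — sum the simple-span end rotations:
  span AB: point load 175.5 at a = 2.52: Pab(L + a)/(6LEI) = 698.1/EI
  relative rotation θ_0 = (698.1 + 0)/EI = 698.1/EI
A unit hogging moment at B produces rotation L₁/(3EI) + L₂/(3EI) = 6.367/EI.
Compatibility: M_B·(L₁+L₂)/(3EI) = θ_0, giving M_B = 109.7 kN·m (hogging).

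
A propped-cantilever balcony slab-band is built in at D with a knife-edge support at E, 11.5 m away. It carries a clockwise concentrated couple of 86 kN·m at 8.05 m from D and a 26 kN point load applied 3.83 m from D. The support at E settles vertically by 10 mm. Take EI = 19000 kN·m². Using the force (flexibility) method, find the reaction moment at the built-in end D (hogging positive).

M_D = 28.28 kN·m

Take the reaction at E as the redundant and release it; the primary structure is a cantilever fixed at D.
Primary-structure tip deflection at E by superposition:
  clockwise couple 86 at a = 8.05: M₀a(2L − a)/(2EI) = 5175/EI
  point load 26 at a = 3.83: Pa²(3L − a)/(6EI) = 1950/EI
  δ_0 = 7124/EI
Flexibility coefficient — unit upward force at E: δ_{EE} = L³/(3EI) = 507/EI.
With EI = 19000 kN·m²: δ_0 = 0.37497 m and δ_{EE} = 0.026682 m/kN.
Compatibility — the beam at E must follow the support down by 0.01 m: δ_0 − R_E·δ_{EE} = 0.01, so R_E = (0.37497 − 0.01)/0.026682 = 13.68 kN.
Moment equilibrium about D: M_D = Σ(load moments about D) − R_E·L = 185.6 − 13.68×11.5 = 28.28 kN·m.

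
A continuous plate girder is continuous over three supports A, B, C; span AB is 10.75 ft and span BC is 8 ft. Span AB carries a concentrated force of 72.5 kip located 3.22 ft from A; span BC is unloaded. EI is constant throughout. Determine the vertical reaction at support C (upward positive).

Insert a hinge at B; M_B is the redundant, and each span becomes simply supported.
End slopes at the hinge B, treating each span as simply supported:
  span AB: point load 72.5 at a = 3.22: Pab(L + a)/(6LEI) = 380.7/EI
  relative rotation θ_0 = (380.7 + 0)/EI = 380.7/EI
A unit hogging moment at B produces rotation L₁/(3EI) + L₂/(3EI) = 6.25/EI.
Slope continuity at B: θ_0 = M_B·6.25/EI, so M_B = 380.7/6.25 = 60.92 kip·ft (hogging).
Span BC, ΣM about C: R_B^{BC}·8 = 0 + 60.92, so R_B^{BC} = 7.615 kip and R_C = 0 − 7.615 = -7.615 kip.

R_C = -7.615 kip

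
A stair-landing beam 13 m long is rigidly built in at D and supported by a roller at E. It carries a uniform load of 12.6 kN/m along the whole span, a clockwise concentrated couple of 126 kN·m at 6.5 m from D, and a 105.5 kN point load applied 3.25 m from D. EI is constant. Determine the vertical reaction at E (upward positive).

Choose R_E as the redundant. The primary structure is the cantilever fixed at D.
Primary-structure tip deflection at E by superposition:
  UDL 12.6: wL⁴/(8EI) = 44984/EI
  clockwise couple 126 at a = 6.5: M₀a(2L − a)/(2EI) = 7985/EI
  point load 105.5 at a = 3.25: Pa²(3L − a)/(6EI) = 6640/EI
  δ_0 = 59608/EI
Tip deflection under a unit load at E: L³/(3EI) = 732.3/EI.
Compatibility at E: δ_0 − R_E·δ_{EE} = 0, so R_E = 59608/732.3 = 81.4 kN.

R_E = 81.4 kN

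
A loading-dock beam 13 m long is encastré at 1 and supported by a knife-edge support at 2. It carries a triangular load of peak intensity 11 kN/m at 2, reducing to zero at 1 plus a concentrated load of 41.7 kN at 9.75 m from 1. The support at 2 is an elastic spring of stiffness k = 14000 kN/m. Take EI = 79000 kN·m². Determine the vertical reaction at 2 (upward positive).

Take the reaction at 2 as the redundant and release it; the primary structure is a cantilever fixed at 1.
Primary-structure tip deflection at 2 by superposition:
  triangular load, peak 11 at the free end: 11w₀L⁴/(120EI) = 28799/EI
  point load 41.7 at a = 9.75: Pa²(3L − a)/(6EI) = 19325/EI
  δ_0 = 48124/EI
Flexibility coefficient — unit upward force at 2: δ_{22} = L³/(3EI) = 732.3/EI.
With EI = 79000 kN·m²: δ_0 = 0.60916 m and δ_{22} = 0.00927 m/kN.
Compatibility — the spring shortens by R_2/k under the reaction it provides: δ_0 − R_2·δ_{22} = R_2/k. With 1/k = 0.000071 m/kN, R_2 = δ_0 / (δ_{22} + 1/k) = 0.60916 / (0.00927 + 0.000071) = 65.21 kN.

R_2 = 65.21 kN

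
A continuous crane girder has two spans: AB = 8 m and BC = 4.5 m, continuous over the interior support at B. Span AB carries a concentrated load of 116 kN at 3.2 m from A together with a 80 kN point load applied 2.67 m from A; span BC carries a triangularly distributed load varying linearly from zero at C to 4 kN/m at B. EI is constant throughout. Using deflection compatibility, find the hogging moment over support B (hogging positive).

M_B = 162.5 kN·m

Insert a hinge at B; M_B is the redundant, and each span becomes simply supported.
Discontinuity in slope at B on the released structure — sum the simple-span end rotations:
  span AB: point load 116 at a = 3.2: Pab(L + a)/(6LEI) = 415.7/EI
  span AB: point load 80 at a = 2.67: Pab(L + a)/(6LEI) = 253.1/EI
  span BC: triangular load, peak 4: w₀L³/(45EI) = 8.1/EI
  relative rotation θ_0 = (668.8 + 8.1)/EI = 676.9/EI
A unit hogging moment at B produces rotation L₁/(3EI) + L₂/(3EI) = 4.167/EI.
Slope continuity at B: θ_0 = M_B·4.167/EI, so M_B = 676.9/4.167 = 162.5 kN·m (hogging).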